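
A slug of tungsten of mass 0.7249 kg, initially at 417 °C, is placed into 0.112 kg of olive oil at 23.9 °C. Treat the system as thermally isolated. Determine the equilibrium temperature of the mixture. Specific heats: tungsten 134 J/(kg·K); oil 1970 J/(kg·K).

T_f ≈ 144.1 °C

With ΣQ=0 the equilibrium temperature is the m·c-weighted mean:
T_f = (97.14·417 + 220.64·23.9) / (97.14 + 220.64)
    = 45779 / 317.78 ≈ 144.06 °C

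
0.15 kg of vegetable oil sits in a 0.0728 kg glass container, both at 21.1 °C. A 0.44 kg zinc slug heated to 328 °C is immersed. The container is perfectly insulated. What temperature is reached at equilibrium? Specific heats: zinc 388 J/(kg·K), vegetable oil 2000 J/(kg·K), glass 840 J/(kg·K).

Energy conservation, ΣQ = 0:
0.44*388*(T − 328) + 0.15*2000*(T − 21.1) + 0.0728*840*(T − 21.1) = 0
170.72(T − 328) + 300(T − 21.1) + 61.15(T − 21.1) = 0
(170.72 + 300 + 61.15) T = 170.72*328 + 300*21.1 + 61.15*21.1
T ≈ 119.61 °C

T_f ≈ 119.6 °C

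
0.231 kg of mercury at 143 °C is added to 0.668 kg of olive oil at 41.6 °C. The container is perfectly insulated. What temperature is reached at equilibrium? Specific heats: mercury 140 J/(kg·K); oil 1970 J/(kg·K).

T_f ≈ 44.0 °C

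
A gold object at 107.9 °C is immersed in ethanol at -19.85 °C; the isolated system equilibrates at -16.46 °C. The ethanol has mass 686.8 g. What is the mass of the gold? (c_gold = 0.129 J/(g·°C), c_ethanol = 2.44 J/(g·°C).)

m ≈ 354 g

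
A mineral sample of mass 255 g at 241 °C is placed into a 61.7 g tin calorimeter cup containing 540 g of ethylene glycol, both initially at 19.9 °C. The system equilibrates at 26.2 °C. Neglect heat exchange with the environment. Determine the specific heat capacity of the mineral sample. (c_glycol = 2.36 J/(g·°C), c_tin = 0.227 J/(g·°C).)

c ≈ 0.148 J/(g·°C)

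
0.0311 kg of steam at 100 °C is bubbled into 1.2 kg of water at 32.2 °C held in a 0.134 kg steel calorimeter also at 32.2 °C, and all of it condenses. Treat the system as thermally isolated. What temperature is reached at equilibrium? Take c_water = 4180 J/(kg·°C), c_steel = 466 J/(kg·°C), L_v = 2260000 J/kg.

T_f ≈ 47.4 °C

Net heat exchanged in the isolated system is zero:
steam→water at 100 °C releases m L_v = 0.0311×2260000 = 70286
  condensed water 100 °C→T: 130(T − 100)
  original water: 5016(T − 32.2)
  cup: 62.44(T − 32.2)
5208.4 T = 70286 + 13000 + 163526 = 246812
T ≈ 47.39 °C, under the boiling point, so the assumption holds.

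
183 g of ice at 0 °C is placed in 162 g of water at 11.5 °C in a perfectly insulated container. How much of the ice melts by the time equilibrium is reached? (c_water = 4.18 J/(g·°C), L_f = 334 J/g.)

m_melted ≈ 23.3 g

Heat available from the water dropping to 0 °C: 162·4.18·11.5 = 7787.3 J.
Fully melting the ice requires m_ice L_f = 183·334 = 61122 J.
Since 7787.3 < 61122 J, not all the ice melts; equilibrium is at 0 °C.
Mass melted = 7787.3/334 ≈ 23.32 g.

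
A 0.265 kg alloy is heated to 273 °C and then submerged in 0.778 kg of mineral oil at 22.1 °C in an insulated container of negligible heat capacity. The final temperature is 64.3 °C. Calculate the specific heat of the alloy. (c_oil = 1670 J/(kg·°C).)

c ≈ 991 J/(kg·°C)

m_s c (T_s − T_f) = m_oil c_oil (T_f − T_0):
0.265×c×(273 − 64.3) = 0.778×1670×(64.3 − 22.1)
55.31 c = 54829  ⇒  c ≈ 991.4 J/(kg·°C)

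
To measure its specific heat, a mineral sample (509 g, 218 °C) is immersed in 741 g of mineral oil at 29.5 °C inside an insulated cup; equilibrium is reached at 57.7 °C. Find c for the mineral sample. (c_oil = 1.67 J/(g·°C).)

c ≈ 0.428 J/(g·°C)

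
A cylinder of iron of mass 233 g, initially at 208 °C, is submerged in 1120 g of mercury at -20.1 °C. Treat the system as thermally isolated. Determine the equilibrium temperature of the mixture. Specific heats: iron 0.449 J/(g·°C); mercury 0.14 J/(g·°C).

T_f ≈ 71.2 °C

T_f = Σ m_i c_i T_i / Σ m_i c_i:
T_f = (104.62·208 + 156.8·(-20.1)) / (104.62 + 156.8)
    = 18609 / 261.42 ≈ 71.18 °C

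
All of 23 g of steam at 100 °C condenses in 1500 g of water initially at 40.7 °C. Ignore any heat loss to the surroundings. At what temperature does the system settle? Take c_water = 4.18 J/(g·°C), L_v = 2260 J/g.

T_f ≈ 49.8 °C

Energy conservation, ΣQ = 0:
steam→water at 100 °C releases m L_v = 23×2260 = 51980; condensate cools 100→T: 23×4.18×(T − 100) = 96.14(T − 100); water warms: 1500×4.18×(T − 40.7) = 6270(T − 40.7)
6366.1 T = 51980 + 9614 + 255189 = 316783
T ≈ 49.76 °C (< 100 °C, so full condensation is consistent).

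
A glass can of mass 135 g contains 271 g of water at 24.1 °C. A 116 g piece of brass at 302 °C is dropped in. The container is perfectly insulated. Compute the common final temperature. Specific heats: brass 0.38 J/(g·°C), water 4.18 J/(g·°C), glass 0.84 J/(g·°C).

Energy conservation, ΣQ = 0:
116·0.38·(T − 302) + 271·4.18·(T − 24.1) + 135·0.84·(T − 24.1) = 0
44.08(T − 302) + 1132.8(T − 24.1) + 113.4(T − 24.1) = 0
(44.08 + 1132.8 + 113.4) T = 44.08·302 + 1132.8·24.1 + 113.4·24.1
T = 43345/1290.3 ≈ 33.59 °C

T_f ≈ 33.6 °C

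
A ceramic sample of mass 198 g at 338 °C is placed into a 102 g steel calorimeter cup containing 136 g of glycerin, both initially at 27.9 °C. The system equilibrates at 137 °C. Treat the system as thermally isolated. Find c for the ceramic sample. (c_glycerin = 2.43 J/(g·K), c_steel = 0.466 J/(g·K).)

Setting the total heat transfer to zero:
198·c·(137 − 338) + 136·2.43·(137 − 27.9) + 102·0.466·(137 − 27.9) = 0
-39798 c = -41241
c = -41241/-39798 ≈ 1.036 J/(g·K)

c ≈ 1.04 J/(g·K)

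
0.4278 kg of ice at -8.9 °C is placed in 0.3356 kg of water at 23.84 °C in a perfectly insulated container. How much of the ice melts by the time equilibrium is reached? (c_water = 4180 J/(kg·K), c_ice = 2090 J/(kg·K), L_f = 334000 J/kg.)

Cooling the water to 0 °C releases 0.3356·4180·23.84 = 33443 J.
Of that, 0.4278·2090·8.9 = 7957.5 J goes to bring the ice to 0 °C, leaving 25485 J.
Melting all 0.4278 kg of ice would need 0.4278·334000 = 142885 J.
That's not enough to melt it all — equilibrium is at 0 °C with ice remaining.
m_melt = 25485 / L_f = 0.0763 kg.

m_melted ≈ 0.0763 kg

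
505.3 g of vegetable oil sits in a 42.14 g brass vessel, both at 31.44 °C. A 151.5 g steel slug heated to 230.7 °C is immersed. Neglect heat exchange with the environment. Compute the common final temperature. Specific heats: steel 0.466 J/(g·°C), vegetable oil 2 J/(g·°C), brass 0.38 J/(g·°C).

With ΣQ=0 the equilibrium temperature is the m·c-weighted mean:
T_f = (70.6×230.7 + 1010.6×31.44 + 16.01×31.44) / (70.6 + 1010.6 + 16.01)
    = 48564 / 1097.2 ≈ 44.26 °C

T_f ≈ 44.3 °C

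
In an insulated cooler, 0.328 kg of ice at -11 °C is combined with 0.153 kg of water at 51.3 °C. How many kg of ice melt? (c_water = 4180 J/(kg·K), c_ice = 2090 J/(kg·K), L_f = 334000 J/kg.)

Water can give up m c ΔT = 0.153×4180×51.3 = 32808 J before reaching 0 °C.
Warming the ice to 0 °C takes 0.328×2090×11 = 7540.7 J, leaving 25268 J for melting.
Melting all 0.328 kg of ice would need 0.328×334000 = 109552 J.
25268 J < 109552 J, so only part of the ice melts and the system sits at 0 °C.
Mass melted = 25268/334000 ≈ 0.07565 kg.

m_melted ≈ 0.0757 kg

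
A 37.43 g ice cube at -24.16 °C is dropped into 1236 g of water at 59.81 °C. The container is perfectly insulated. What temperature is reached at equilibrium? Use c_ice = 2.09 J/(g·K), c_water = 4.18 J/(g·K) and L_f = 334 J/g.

T_f ≈ 55.3 °C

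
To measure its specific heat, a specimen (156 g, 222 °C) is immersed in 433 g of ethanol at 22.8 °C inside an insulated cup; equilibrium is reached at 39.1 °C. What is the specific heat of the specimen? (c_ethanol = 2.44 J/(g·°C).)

m_s c (T_s − T_f) = m_ethanol c_ethanol (T_f − T_0):
156·c·(222 − 39.1) = 433·2.44·(39.1 − 22.8)
28532 c = 17221  ⇒  c ≈ 0.6036 J/(g·°C)

c ≈ 0.604 J/(g·°C)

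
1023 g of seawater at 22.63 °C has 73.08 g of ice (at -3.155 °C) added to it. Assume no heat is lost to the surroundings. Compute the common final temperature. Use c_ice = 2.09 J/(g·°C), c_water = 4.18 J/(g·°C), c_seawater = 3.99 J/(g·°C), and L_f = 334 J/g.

T_f ≈ 15.4 °C

Net heat exchanged in the isolated system is zero:
warm ice to 0 °C: 73.08×2.09×(0 − (-3.155)) = 481.89
  fusion: m_ice L_f = 73.08×334 = 24409
  warm the meltwater: 305.47 T
  seawater cools: 1023×3.99×(T − 22.63) = 4081.8(T − 22.63)
4387.2 T = 92370 − 24891 = 67480
T ≈ 15.38 °C — above 0 °C, consistent with complete melting.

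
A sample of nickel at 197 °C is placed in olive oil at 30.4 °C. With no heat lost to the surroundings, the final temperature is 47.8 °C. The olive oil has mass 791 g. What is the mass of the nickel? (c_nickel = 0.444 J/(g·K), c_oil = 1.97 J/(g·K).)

m ≈ 409 g

Taking heat into each body as positive, Σ m c ΔT = 0:
m·0.444·(47.8 − 197) + 791·1.97·(47.8 − 30.4) = 0
-66.24 m = -27114
m = -27114/-66.24 ≈ 409.3 g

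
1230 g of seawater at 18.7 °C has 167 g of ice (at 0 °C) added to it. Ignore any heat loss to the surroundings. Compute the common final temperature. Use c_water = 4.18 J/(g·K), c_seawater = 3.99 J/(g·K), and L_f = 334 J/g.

T_f ≈ 6.4 °C

Sum of m c ΔT and latent-heat terms is zero:
fusion: m_ice L_f = 167×334 = 55778; meltwater 0→T: 167×4.18×T = 698.06 T; seawater cools: 1230×3.99×(T − 18.7) = 4907.7(T − 18.7)
5605.8 T = 91774 − 55778 = 35996
T ≈ 6.42 °C — above 0 °C, consistent with complete melting.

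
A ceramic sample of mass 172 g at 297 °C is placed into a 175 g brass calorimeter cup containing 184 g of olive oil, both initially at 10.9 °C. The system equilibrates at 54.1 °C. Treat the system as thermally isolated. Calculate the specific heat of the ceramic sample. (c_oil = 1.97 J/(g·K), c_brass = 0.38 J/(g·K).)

Net heat exchanged in the isolated system is zero:
172×c×(54.1 − 297) + 184×1.97×(54.1 − 10.9) + 175×0.38×(54.1 − 10.9) = 0
-41779 c = -18532
c = -18532/-41779 ≈ 0.4436 J/(g·K)

c ≈ 0.444 J/(g·K)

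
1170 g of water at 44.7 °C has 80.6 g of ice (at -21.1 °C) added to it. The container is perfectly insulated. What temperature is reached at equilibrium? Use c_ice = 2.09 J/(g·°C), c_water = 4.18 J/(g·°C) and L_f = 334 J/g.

Net heat exchanged in the isolated system is zero:
ice -21.1→0 °C: 80.6×2.09×21.1 = 3554.4; latent heat to melt: 80.6×334 = 26920; meltwater 0→T: 80.6×4.18×T = 336.91 T; water: 4890.6(T − 44.7)
5227.5 T = 218610 − 30475 = 188135
T ≈ 35.99 °C — above 0 °C, consistent with complete melting.

T_f ≈ 36.0 °C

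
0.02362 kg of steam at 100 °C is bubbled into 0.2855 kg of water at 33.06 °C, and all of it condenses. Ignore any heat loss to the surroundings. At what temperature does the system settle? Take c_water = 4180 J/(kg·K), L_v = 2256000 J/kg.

Sum of m c ΔT and latent-heat terms is zero:
steam→water at 100 °C releases m L_v = 0.02362×2256000 = 53287
  condensed water 100 °C→T: 98.73(T − 100)
  original water: 1193.4(T − 33.06)
1292.1 T = 53287 + 9873.2 + 39453 = 102613
T ≈ 79.41 °C — below 100 °C, confirming all the steam condensed.

T_f ≈ 79.4 °C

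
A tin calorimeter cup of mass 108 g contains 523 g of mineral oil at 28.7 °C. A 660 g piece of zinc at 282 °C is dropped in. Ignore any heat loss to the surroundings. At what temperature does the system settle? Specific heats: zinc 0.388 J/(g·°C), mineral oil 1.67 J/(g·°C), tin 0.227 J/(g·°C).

T_f = Σ m_i c_i T_i / Σ m_i c_i:
T_f = (256.08×282 + 873.41×28.7 + 24.52×28.7) / (256.08 + 873.41 + 24.52)
    = 97985 / 1154 ≈ 84.91 °C

T_f ≈ 84.9 °C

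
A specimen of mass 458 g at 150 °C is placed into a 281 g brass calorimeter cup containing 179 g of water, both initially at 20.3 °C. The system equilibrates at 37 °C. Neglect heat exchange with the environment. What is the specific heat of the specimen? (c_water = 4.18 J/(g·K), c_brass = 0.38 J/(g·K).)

c ≈ 0.276 J/(g·K)

Conservation of energy gives ΣQ = 0:
458×c×(37 − 150) + 179×4.18×(37 − 20.3) + 281×0.38×(37 − 20.3) = 0
-51754 c = -14278
c = -14278/-51754 ≈ 0.2759 J/(g·K)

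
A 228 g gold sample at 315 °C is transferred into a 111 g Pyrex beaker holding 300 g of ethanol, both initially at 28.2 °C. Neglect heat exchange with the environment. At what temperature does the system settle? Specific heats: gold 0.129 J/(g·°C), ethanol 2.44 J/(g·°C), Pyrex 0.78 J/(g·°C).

T_f ≈ 38.1 °C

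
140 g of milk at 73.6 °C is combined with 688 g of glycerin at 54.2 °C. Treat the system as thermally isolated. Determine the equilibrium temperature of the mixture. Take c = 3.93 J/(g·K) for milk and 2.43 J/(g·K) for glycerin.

T_f is the heat-capacity-weighted average of the initial temperatures:
T_f = (550.2·73.6 + 1671.8·54.2) / (550.2 + 1671.8)
    = 131108 / 2222 ≈ 59.00 °C

T_f ≈ 59.0 °C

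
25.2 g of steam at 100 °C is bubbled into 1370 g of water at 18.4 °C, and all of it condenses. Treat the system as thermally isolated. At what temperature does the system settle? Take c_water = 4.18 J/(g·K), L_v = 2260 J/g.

T_f ≈ 29.6 °C

Net heat exchanged in the isolated system is zero:
condense steam: −25.2·2260 = −56952
  condensed water 100 °C→T: 105.34(T − 100)
  water warms: 1370·4.18·(T − 18.4) = 5726.6(T − 18.4)
5831.9 T = 56952 + 10534 + 105369 = 172855
T ≈ 29.64 °C (< 100 °C, so full condensation is consistent).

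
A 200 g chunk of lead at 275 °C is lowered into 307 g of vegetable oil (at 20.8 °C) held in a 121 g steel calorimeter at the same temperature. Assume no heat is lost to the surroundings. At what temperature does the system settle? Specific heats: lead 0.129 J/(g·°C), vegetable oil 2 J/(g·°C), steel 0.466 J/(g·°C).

T_f ≈ 30.2 °C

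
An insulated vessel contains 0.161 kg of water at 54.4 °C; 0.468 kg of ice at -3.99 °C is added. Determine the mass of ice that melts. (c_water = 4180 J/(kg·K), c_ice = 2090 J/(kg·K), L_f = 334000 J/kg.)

m_melted ≈ 0.0979 kg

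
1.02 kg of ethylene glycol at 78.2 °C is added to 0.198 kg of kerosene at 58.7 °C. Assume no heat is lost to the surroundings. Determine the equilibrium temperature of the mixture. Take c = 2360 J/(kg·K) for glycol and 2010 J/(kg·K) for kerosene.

Heat gained plus heat lost sum to zero:
1.02·2360·(T − 78.2) + 0.198·2010·(T − 58.7) = 0
2407.2(T − 78.2) + 397.98(T − 58.7) = 0
(2407.2 + 397.98) T = 2407.2·78.2 + 397.98·58.7
T ≈ 75.43 °C

T_f ≈ 75.4 °C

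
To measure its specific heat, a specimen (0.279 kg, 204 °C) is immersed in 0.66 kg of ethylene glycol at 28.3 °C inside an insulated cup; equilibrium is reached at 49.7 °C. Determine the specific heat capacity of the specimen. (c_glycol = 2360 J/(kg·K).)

c ≈ 774 J/(kg·K)

Energy conservation, ΣQ = 0:
0.279·c·(49.7 − 204) + 0.66·2360·(49.7 − 28.3) = 0
-43.05 c = -33333
c = -33333/-43.05 ≈ 774.3 J/(kg·K)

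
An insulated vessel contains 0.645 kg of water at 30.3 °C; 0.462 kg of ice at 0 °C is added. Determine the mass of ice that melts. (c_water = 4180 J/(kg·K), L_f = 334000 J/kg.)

m_melted ≈ 0.245 kg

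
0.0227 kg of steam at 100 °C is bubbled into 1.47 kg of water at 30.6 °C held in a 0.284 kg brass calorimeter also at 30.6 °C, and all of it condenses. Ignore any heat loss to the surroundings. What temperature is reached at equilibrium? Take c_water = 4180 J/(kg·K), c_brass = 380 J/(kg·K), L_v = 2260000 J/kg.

T_f ≈ 39.7 °C

Energy conservation, ΣQ = 0:
condense steam: −0.0227×2260000 = −51302; condensate cools 100→T: 0.0227×4180×(T − 100) = 94.89(T − 100); water warms: 1.47×4180×(T − 30.6) = 6144.6(T − 30.6); brass cup: 0.284×380×(T − 30.6) = 107.92(T − 30.6)
6347.4 T = 51302 + 9488.6 + 191327 = 252118
T ≈ 39.72 °C, under the boiling point, so the assumption holds.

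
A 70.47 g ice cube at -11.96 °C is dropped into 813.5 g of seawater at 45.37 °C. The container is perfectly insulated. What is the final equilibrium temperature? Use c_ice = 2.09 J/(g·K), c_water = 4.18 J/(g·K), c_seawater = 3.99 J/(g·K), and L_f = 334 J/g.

T_f ≈ 34.4 °C

Energy balance with sensible and latent terms:
warm ice to 0 °C: 70.47·2.09·(0 − (-11.96)) = 1761.5
  melt ice: 70.47·334 = 23537
  meltwater 0→T: 70.47·4.18·T = 294.56 T
  seawater: 3245.9(T − 45.37)
3540.4 T = 147265 − 25298 = 121966
T ≈ 34.45 °C (positive, so assuming full melt was valid).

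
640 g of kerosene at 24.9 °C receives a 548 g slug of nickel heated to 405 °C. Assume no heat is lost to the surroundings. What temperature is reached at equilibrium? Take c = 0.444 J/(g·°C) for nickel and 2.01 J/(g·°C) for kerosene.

Set heat shed by the hot body equal to heat absorbed by the cold body:
548*0.444*(405 − T) = 640*2.01*(T − 24.9)
243.31(405 − T) = 1286.4(T − 24.9)
1529.7 T = 130573  ⇒  T ≈ 85.36 °C

T_f ≈ 85.4 °C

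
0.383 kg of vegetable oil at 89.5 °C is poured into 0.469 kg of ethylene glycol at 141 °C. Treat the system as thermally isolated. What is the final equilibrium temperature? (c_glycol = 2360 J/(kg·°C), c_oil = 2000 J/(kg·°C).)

T_f ≈ 119.9 °C

|Q_glycol| = |Q_oil|:
0.469×2360×(141 − T) = 0.383×2000×(T − 89.5)
1106.8(141 − T) = 766(T − 89.5)
1872.8 T = 224621  ⇒  T ≈ 119.94 °C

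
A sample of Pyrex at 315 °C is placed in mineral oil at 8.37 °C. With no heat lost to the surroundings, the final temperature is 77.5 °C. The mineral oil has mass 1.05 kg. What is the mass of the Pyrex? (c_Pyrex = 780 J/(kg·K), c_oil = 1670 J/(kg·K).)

m ≈ 0.654 kg

Setting the total heat transfer to zero:
m·780·(77.5 − 315) + 1.05·1670·(77.5 − 8.37) = 0
-185250 m = -121219
m = -121219/-185250 ≈ 0.6544 kg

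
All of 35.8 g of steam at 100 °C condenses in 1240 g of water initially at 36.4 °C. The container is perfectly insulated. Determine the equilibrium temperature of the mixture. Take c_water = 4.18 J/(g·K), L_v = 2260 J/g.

Taking heat into each body as positive, Σ m c ΔT = 0:
steam→water at 100 °C releases m L_v = 35.8×2260 = 80908; condensate cools 100→T: 35.8×4.18×(T − 100) = 149.64(T − 100); original water: 5183.2(T − 36.4)
5332.8 T = 80908 + 14964 + 188668 = 284541
T ≈ 53.36 °C, under the boiling point, so the assumption holds.

T_f ≈ 53.4 °C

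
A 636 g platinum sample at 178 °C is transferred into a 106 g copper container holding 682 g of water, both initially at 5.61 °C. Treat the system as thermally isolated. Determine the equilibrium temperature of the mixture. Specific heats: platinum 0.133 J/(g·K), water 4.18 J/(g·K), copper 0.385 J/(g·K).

T_f ≈ 10.5 °C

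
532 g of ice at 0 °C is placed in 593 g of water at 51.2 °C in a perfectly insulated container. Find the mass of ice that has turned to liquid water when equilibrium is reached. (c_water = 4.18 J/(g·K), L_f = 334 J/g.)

m_melted ≈ 380 g

Water can give up m c ΔT = 593×4.18×51.2 = 126911 J before reaching 0 °C.
Melting all 532 g of ice would need 532×334 = 177688 J.
Since 126911 < 177688 J, not all the ice melts; equilibrium is at 0 °C.
m_melted×334 = 126911  ⇒  m_melted ≈ 380 g.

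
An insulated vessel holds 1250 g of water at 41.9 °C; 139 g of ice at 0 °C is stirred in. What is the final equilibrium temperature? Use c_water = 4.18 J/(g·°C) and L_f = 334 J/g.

T_f ≈ 29.7 °C

Sum of m c ΔT and latent-heat terms is zero:
latent heat to melt: 139×334 = 46426; warm the meltwater: 581.02 T; water cools: 1250×4.18×(T − 41.9) = 5225(T − 41.9)
5806 T = 218928 − 46426 = 172502
T ≈ 29.71 °C (positive, so assuming full melt was valid).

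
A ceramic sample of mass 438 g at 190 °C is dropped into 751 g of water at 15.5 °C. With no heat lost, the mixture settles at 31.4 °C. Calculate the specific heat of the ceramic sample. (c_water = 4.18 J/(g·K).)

Setting the total heat transfer to zero:
438×c×(31.4 − 190) + 751×4.18×(31.4 − 15.5) = 0
-69467 c = -49913
c = -49913/-69467 ≈ 0.7185 J/(g·K)

c ≈ 0.719 J/(g·K)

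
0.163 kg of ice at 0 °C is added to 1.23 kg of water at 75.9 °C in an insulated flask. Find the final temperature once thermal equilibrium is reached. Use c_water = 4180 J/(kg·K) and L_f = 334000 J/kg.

Energy conservation, ΣQ = 0:
fusion: m_ice L_f = 0.163·334000 = 54442
  warm the meltwater: 681.34 T
  water cools: 1.23·4180·(T − 75.9) = 5141.4(T − 75.9)
5822.7 T = 390232 − 54442 = 335790
T ≈ 57.67 °C. Since T > 0 °C, the all-ice-melts assumption holds.

T_f ≈ 57.7 °C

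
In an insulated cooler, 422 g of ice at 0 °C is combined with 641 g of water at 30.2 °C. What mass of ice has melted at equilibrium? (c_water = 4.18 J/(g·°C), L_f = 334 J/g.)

Cooling the water to 0 °C releases 641·4.18·30.2 = 80917 J.
Fully melting the ice requires m_ice L_f = 422·334 = 140948 J.
80917 J < 140948 J, so only part of the ice melts and the system sits at 0 °C.
m_melted·334 = 80917  ⇒  m_melted ≈ 242.3 g.

m_melted ≈ 242 g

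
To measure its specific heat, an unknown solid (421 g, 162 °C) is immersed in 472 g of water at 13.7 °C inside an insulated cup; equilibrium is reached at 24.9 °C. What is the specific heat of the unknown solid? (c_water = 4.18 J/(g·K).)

c ≈ 0.383 J/(g·K)

m_s c (T_s − T_f) = m_water c_water (T_f − T_0):
421·c·(162 − 24.9) = 472·4.18·(24.9 − 13.7)
57719 c = 22097  ⇒  c ≈ 0.3828 J/(g·K)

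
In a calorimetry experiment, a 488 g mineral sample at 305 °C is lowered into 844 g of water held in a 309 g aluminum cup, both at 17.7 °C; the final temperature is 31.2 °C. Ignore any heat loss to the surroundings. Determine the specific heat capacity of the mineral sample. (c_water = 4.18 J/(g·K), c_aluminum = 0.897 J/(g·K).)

c ≈ 0.384 J/(g·K)

Conservation of energy gives ΣQ = 0:
488·c·(31.2 − 305) + 844·4.18·(31.2 − 17.7) + 309·0.897·(31.2 − 17.7) = 0
-133614 c = -51369
c = -51369/-133614 ≈ 0.3845 J/(g·K)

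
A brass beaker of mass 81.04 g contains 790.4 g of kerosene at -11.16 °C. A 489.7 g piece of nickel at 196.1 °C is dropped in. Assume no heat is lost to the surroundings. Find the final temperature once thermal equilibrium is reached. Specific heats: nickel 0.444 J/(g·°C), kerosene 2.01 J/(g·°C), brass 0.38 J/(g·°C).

Net heat exchanged in the isolated system is zero:
489.7·0.444·(T − 196.1) + 790.4·2.01·(T − (-11.16)) + 81.04·0.38·(T − (-11.16)) = 0
217.43(T − 196.1) + 1588.7(T − (-11.16)) + 30.8(T − (-11.16)) = 0
(217.43 + 1588.7 + 30.8) T = 217.43·196.1 + 1588.7·(-11.16) + 30.8·(-11.16)
T ≈ 13.37 °C

T_f ≈ 13.4 °C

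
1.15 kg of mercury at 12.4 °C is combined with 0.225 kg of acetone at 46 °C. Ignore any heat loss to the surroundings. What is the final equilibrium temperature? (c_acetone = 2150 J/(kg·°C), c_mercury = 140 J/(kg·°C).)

Net heat exchanged in the isolated system is zero:
0.225×2150×(T − 46) + 1.15×140×(T − 12.4) = 0
(483.75 + 161) T = 483.75×46 + 161×12.4
T = 24249 / 644.75 = 37.6 °C

T_f ≈ 37.6 °C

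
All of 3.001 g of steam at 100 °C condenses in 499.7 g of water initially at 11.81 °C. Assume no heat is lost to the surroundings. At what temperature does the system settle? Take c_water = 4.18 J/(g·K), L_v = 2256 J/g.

T_f ≈ 15.6 °C

Energy balance with sensible and latent terms:
condense steam: −3.001·2256 = −6770.3; condensate cools 100→T: 3.001·4.18·(T − 100) = 12.54(T − 100); water warms: 499.7·4.18·(T − 11.81) = 2088.7(T − 11.81)
2101.3 T = 6770.3 + 1254.4 + 24668 = 32693
T ≈ 15.56 °C, under the boiling point, so the assumption holds.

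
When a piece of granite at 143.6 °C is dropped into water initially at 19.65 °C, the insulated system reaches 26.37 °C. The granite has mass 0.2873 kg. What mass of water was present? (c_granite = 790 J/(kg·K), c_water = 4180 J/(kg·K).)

Heat lost by the granite = heat gained by the water:
0.2873·790·(143.6 − 26.37) = m·4180·(26.37 − 19.65)
28090 m = 26607  ⇒  m ≈ 0.9472 kg

m ≈ 0.947 kg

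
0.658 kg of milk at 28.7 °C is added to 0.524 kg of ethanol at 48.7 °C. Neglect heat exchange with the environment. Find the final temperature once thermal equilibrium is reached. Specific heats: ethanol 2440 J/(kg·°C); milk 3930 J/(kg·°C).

T_f ≈ 35.3 °C

Heat lost by the ethanol equals heat gained by the milk:
0.524·2440·(48.7 − T) = 0.658·3930·(T − 28.7)
1278.6(48.7 − T) = 2585.9(T − 28.7)
3864.5 T = 136482  ⇒  T ≈ 35.32 °C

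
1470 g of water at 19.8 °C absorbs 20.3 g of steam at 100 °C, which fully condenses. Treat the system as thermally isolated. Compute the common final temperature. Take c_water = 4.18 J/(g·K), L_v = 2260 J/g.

Taking heat into each body as positive, Σ m c ΔT = 0:
steam→water at 100 °C releases m L_v = 20.3×2260 = 45878
  condensate cools 100→T: 20.3×4.18×(T − 100) = 84.85(T − 100)
  original water: 6144.6(T − 19.8)
6229.5 T = 45878 + 8485.4 + 121663 = 176026
T ≈ 28.26 °C — below 100 °C, confirming all the steam condensed.

T_f ≈ 28.3 °C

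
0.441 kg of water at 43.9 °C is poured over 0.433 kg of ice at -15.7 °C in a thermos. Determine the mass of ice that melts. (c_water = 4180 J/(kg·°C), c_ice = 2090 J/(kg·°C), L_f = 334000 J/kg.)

Cooling the water to 0 °C releases 0.441·4180·43.9 = 80924 J.
Of that, 0.433·2090·15.7 = 14208 J goes to bring the ice to 0 °C, leaving 66716 J.
To melt every bit of ice: 0.433·334000 = 144622 J.
Since 66716 < 144622 J, not all the ice melts; equilibrium is at 0 °C.
m_melted·334000 = 66716  ⇒  m_melted ≈ 0.1997 kg.

m_melted ≈ 0.2 kg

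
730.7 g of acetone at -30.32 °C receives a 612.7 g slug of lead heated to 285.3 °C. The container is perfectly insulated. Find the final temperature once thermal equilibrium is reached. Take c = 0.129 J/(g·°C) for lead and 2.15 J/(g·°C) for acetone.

T_f = Σ m_i c_i T_i / Σ m_i c_i:
T_f = (79.04×285.3 + 1571×(-30.32)) / (79.04 + 1571)
    = -25083 / 1650 ≈ -15.20 °C

T_f ≈ -15.2 °C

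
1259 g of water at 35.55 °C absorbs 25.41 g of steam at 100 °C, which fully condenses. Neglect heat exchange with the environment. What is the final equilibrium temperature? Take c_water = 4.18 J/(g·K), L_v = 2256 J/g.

Net heat exchanged in the isolated system is zero:
latent heat released on condensation: 25.41·2256 = 57325
  condensed water 100 °C→T: 106.21(T − 100)
  original water: 5262.6(T − 35.55)
5368.8 T = 57325 + 10621 + 187086 = 255032
T ≈ 47.50 °C — below 100 °C, confirming all the steam condensed.

T_f ≈ 47.5 °C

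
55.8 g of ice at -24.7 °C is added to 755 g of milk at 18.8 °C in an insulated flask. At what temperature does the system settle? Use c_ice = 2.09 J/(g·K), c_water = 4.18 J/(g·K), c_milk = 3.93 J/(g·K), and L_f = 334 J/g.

T_f ≈ 10.7 °C

Taking heat into each body as positive, Σ m c ΔT = 0:
warm ice to 0 °C: 55.8·2.09·(0 − (-24.7)) = 2880.6
  fusion: m_ice L_f = 55.8·334 = 18637
  warm the meltwater: 233.24 T
  milk cools: 755·3.93·(T − 18.8) = 2967.2(T − 18.8)
3200.4 T = 55782 − 21518 = 34265
T ≈ 10.71 °C. Since T > 0 °C, the all-ice-melts assumption holds.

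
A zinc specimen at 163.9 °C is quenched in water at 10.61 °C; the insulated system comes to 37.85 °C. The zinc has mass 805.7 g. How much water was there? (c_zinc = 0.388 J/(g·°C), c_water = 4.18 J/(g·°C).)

Let T be the final temperature. ΣQ_i = 0:
805.7·0.388·(37.85 − 163.9) + m·4.18·(37.85 − 10.61) = 0
113.86 m = 39405
m = 39405/113.86 ≈ 346.1 g

m ≈ 346 g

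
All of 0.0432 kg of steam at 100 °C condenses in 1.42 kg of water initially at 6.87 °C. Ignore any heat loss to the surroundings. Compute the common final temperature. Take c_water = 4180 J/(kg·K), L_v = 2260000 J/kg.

Energy balance with sensible and latent terms:
steam→water at 100 °C releases m L_v = 0.0432·2260000 = 97632
  condensed water 100 °C→T: 180.58(T − 100)
  original water: 5935.6(T − 6.87)
6116.2 T = 97632 + 18058 + 40778 = 156467
T ≈ 25.58 °C — below 100 °C, confirming all the steam condensed.

T_f ≈ 25.6 °C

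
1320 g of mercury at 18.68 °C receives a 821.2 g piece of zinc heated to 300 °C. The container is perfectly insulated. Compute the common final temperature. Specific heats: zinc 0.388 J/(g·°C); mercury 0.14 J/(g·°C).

|Q_zinc| = |Q_mercury|:
821.2*0.388*(300 − T) = 1320*0.14*(T − 18.68)
318.63(300 − T) = 184.8(T − 18.68)
503.43 T = 99040  ⇒  T ≈ 196.73 °C

T_f ≈ 196.7 °C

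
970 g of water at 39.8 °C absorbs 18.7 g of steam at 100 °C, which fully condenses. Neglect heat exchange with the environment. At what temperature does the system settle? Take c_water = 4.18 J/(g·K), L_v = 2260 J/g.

T_f ≈ 51.2 °C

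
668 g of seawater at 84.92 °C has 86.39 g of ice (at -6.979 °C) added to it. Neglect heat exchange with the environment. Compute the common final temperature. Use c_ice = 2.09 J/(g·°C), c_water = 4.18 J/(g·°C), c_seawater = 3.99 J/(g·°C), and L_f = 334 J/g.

T_f ≈ 64.8 °C

Sum of m c ΔT and latent-heat terms is zero:
warm ice to 0 °C: 86.39·2.09·(0 − (-6.979)) = 1260.1
  latent heat to melt: 86.39·334 = 28854
  meltwater 0→T: 86.39·4.18·T = 361.11 T
  seawater cools: 668·3.99·(T − 84.92) = 2665.3(T − 84.92)
3026.4 T = 226339 − 30114 = 196225
T ≈ 64.84 °C (positive, so assuming full melt was valid).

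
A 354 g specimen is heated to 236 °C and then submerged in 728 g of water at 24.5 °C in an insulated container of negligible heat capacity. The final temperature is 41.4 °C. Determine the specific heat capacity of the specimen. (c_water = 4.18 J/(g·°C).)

c ≈ 0.747 J/(g·°C)

Heat gained plus heat lost sum to zero:
354·c·(41.4 − 236) + 728·4.18·(41.4 − 24.5) = 0
-68888 c = -51427
c = -51427/-68888 ≈ 0.7465 J/(g·°C)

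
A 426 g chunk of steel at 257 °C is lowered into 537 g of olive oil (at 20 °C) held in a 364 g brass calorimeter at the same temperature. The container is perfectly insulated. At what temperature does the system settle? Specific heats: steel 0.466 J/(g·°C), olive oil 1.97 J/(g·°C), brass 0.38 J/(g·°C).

T_f ≈ 53.7 °C

Heat gained plus heat lost sum to zero:
426*0.466*(T − 257) + 537*1.97*(T − 20) + 364*0.38*(T − 20) = 0
198.52(T − 257) + 1057.9(T − 20) + 138.32(T − 20) = 0
1394.7 T = 74943
T = 74943/1394.7 ≈ 53.73 °C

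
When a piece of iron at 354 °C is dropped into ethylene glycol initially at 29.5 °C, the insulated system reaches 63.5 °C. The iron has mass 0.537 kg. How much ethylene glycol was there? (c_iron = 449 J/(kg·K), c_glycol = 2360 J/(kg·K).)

Net heat exchanged in the isolated system is zero:
0.537×449×(63.5 − 354) + m×2360×(63.5 − 29.5) = 0
80240 m = 70043
m = 70043/80240 ≈ 0.8729 kg

m ≈ 0.873 kg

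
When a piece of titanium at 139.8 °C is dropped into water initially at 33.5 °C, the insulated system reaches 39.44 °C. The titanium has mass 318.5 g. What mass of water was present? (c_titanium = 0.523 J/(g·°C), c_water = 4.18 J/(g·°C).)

|Q_titanium| = |Q_water|:
318.5×0.523×(139.8 − 39.44) = m×4.18×(39.44 − 33.5)
24.83 m = 16718  ⇒  m ≈ 673.3 g

m ≈ 673 g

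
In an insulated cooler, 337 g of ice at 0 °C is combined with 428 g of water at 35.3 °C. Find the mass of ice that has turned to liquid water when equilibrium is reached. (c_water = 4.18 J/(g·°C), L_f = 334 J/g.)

m_melted ≈ 189 g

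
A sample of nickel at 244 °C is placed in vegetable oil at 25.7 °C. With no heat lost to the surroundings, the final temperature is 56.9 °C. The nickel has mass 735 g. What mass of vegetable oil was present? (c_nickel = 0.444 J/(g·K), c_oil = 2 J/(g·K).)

m ≈ 978 g

Heat lost by the nickel = heat gained by the oil:
735·0.444·(244 − 56.9) = m·2·(56.9 − 25.7)
62.4 m = 61058  ⇒  m ≈ 978.5 g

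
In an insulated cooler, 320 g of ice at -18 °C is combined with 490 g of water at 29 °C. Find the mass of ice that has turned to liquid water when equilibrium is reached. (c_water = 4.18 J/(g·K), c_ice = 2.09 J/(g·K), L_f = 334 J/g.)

Heat available from the water dropping to 0 °C: 490×4.18×29 = 59398 J.
Of that, 320×2.09×18 = 12038 J goes to bring the ice to 0 °C, leaving 47359 J.
Melting all 320 g of ice would need 320×334 = 106880 J.
Since 47359 < 106880 J, not all the ice melts; equilibrium is at 0 °C.
Mass melted = 47359/334 ≈ 141.8 g.

m_melted ≈ 142 g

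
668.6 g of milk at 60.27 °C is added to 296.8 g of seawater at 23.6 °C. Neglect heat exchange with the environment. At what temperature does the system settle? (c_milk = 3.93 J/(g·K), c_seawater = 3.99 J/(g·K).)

T_f ≈ 48.9 °C

With ΣQ=0 the equilibrium temperature is the m·c-weighted mean:
T_f = (2627.6·60.27 + 1184.2·23.6) / (2627.6 + 1184.2)
    = 186313 / 3811.8 ≈ 48.88 °C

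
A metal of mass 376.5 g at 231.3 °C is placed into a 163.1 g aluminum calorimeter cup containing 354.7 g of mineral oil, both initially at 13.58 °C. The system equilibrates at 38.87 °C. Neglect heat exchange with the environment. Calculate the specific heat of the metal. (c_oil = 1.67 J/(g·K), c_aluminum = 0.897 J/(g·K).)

c ≈ 0.258 J/(g·K)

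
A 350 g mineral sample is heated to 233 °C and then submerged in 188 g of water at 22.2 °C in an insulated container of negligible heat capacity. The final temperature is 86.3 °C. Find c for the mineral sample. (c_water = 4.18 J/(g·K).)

m_s c (T_s − T_f) = m_water c_water (T_f − T_0):
350·c·(233 − 86.3) = 188·4.18·(86.3 − 22.2)
51345 c = 50372  ⇒  c ≈ 0.9811 J/(g·K)

c ≈ 0.981 J/(g·K)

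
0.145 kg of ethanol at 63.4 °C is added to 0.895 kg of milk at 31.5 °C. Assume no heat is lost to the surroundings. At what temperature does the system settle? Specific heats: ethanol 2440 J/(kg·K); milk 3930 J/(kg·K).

Heat gained plus heat lost sum to zero:
0.145×2440×(T − 63.4) + 0.895×3930×(T − 31.5) = 0
(353.8 + 3517.3) T = 353.8×63.4 + 3517.3×31.5
T ≈ 34.42 °C

T_f ≈ 34.4 °C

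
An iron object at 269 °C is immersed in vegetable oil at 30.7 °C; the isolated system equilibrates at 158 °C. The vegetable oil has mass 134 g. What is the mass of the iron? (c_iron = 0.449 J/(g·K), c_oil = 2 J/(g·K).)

|Q_iron| = |Q_oil|:
m·0.449·(269 − 158) = 134·2·(158 − 30.7)
49.84 m = 34116  ⇒  m ≈ 684.5 g

m ≈ 685 g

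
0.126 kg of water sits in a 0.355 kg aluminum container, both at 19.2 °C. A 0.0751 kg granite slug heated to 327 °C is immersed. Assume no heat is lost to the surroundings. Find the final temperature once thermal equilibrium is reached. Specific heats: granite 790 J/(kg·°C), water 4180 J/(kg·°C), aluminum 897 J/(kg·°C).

Energy conservation, ΣQ = 0:
0.0751×790×(T − 327) + 0.126×4180×(T − 19.2) + 0.355×897×(T − 19.2) = 0
59.33(T − 327) + 526.68(T − 19.2) + 318.44(T − 19.2) = 0
904.44 T = 35627
T = 35627 / 904.44 = 39.4 °C

T_f ≈ 39.4 °C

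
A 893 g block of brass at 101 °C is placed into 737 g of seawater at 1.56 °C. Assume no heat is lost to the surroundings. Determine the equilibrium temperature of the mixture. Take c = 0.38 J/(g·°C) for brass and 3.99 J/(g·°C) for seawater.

|Q_brass| = |Q_seawater|:
893*0.38*(101 − T) = 737*3.99*(T − 1.56)
339.34(101 − T) = 2940.6(T − 1.56)
3280 T = 38861  ⇒  T ≈ 11.85 °C

T_f ≈ 11.8 °C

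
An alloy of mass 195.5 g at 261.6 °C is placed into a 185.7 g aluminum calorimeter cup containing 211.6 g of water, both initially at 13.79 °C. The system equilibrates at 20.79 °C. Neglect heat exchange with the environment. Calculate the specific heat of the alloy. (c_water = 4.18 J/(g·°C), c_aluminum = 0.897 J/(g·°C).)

c ≈ 0.156 J/(g·°C)

Setting the total heat transfer to zero:
195.5×c×(20.79 − 261.6) + 211.6×4.18×(20.79 − 13.79) + 185.7×0.897×(20.79 − 13.79) = 0
-47078 c = -7357.4
c = -7357.4/-47078 ≈ 0.1563 J/(g·°C)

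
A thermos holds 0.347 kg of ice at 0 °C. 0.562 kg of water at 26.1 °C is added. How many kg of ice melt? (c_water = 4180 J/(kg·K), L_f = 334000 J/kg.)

m_melted ≈ 0.184 kg

Heat available from the water dropping to 0 °C: 0.562×4180×26.1 = 61313 J.
To melt every bit of ice: 0.347×334000 = 115898 J.
Since 61313 < 115898 J, not all the ice melts; equilibrium is at 0 °C.
m_melt = 61313 / L_f = 0.1836 kg.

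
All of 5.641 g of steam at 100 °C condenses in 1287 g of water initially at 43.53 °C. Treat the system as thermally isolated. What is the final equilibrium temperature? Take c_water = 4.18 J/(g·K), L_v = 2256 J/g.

T_f ≈ 46.1 °C

Setting the total heat transfer to zero:
condense steam: −5.641×2256 = −12726
  condensate cools 100→T: 5.641×4.18×(T − 100) = 23.58(T − 100)
  water warms: 1287×4.18×(T − 43.53) = 5379.7(T − 43.53)
5403.2 T = 12726 + 2357.9 + 234177 = 249261
T ≈ 46.13 °C — below 100 °C, confirming all the steam condensed.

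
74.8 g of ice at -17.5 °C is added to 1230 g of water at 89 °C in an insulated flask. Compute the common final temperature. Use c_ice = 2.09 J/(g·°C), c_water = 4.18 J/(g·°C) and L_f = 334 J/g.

T_f ≈ 78.8 °C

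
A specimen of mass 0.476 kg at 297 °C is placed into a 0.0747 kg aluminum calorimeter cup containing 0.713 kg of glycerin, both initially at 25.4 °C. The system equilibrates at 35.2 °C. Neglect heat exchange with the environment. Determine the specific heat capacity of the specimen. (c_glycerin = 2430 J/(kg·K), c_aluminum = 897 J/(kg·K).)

c ≈ 142 J/(kg·K)

Conservation of energy gives ΣQ = 0:
0.476·c·(35.2 − 297) + 0.713·2430·(35.2 − 25.4) + 0.0747·897·(35.2 − 25.4) = 0
-124.62 c = -17636
c = -17636/-124.62 ≈ 141.5 J/(kg·K)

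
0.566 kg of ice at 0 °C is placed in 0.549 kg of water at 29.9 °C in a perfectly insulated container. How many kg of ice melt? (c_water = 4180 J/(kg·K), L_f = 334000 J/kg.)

Cooling the water to 0 °C releases 0.549·4180·29.9 = 68615 J.
Melting all 0.566 kg of ice would need 0.566·334000 = 189044 J.
That's not enough to melt it all — equilibrium is at 0 °C with ice remaining.
m_melt = 68615 / L_f = 0.2054 kg.

m_melted ≈ 0.205 kg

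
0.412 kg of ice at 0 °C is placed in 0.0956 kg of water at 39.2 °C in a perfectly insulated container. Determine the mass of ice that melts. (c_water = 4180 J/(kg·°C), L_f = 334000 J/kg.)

m_melted ≈ 0.0469 kg

Water can give up m c ΔT = 0.0956·4180·39.2 = 15665 J before reaching 0 °C.
Melting all 0.412 kg of ice would need 0.412·334000 = 137608 J.
That's not enough to melt it all — equilibrium is at 0 °C with ice remaining.
m_melt = 15665 / L_f = 0.0469 kg.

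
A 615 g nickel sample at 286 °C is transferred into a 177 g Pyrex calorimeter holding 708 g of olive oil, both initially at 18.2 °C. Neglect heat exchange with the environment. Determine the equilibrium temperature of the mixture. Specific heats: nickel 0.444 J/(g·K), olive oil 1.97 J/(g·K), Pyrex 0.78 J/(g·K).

Energy conservation, ΣQ = 0:
615×0.444×(T − 286) + 708×1.97×(T − 18.2) + 177×0.78×(T − 18.2) = 0
273.06(T − 286) + 1394.8(T − 18.2) + 138.06(T − 18.2) = 0
1805.9 T = 105992
T ≈ 58.69 °C

T_f ≈ 58.7 °C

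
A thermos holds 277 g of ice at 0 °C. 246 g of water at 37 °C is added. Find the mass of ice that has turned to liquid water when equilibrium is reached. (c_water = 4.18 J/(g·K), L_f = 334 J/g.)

Water can give up m c ΔT = 246×4.18×37 = 38046 J before reaching 0 °C.
To melt every bit of ice: 277×334 = 92518 J.
38046 J < 92518 J, so only part of the ice melts and the system sits at 0 °C.
Mass melted = 38046/334 ≈ 113.9 g.

m_melted ≈ 114 g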